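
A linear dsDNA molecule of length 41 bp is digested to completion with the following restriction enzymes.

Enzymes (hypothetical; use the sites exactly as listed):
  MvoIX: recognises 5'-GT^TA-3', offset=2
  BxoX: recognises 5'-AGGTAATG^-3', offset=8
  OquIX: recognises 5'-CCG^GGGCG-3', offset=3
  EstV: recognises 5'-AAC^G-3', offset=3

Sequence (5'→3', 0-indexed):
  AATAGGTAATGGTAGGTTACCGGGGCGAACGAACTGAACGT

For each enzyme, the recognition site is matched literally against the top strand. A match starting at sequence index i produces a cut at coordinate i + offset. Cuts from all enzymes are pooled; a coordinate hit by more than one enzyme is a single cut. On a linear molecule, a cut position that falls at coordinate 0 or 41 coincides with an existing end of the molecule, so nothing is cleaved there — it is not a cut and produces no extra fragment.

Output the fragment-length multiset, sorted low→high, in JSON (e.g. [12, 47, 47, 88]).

[2,5,6,8,9,11]

Site scan:
  MvoIX GTTA/2: at [15] ⇒ [17]
  BxoX AGGTAATG/8: at [3] ⇒ [11]
  OquIX CCGGGGCG/3: at [19] ⇒ [22]
  EstV AACG/3: at [27, 36] ⇒ [30, 39]

All cut coordinates (distinct, sorted): [11, 17, 22, 30, 39]

Fragments:
  [0,11): 11 bp
  [11,17): 6 bp
  [17,22): 5 bp
  [22,30): 8 bp
  [30,39): 9 bp
  [39,41): 2 bp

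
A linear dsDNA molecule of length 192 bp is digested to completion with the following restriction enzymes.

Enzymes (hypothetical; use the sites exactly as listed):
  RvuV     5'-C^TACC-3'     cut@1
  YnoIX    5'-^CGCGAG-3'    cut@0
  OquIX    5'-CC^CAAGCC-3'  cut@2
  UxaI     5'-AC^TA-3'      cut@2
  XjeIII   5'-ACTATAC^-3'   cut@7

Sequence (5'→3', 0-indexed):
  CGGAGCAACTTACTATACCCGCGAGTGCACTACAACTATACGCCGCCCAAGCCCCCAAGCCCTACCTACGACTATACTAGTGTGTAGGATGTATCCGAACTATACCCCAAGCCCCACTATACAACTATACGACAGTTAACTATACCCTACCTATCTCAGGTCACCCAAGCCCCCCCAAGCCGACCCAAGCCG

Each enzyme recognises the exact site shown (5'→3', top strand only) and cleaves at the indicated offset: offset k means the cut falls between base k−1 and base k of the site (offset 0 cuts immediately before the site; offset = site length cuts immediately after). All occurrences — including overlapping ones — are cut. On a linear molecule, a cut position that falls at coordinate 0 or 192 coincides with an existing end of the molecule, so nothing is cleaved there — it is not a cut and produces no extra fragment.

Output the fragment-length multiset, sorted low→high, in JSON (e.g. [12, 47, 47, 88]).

Per-enzyme occurrences:
  RvuV CTACC/1: at [61, 146] ⇒ [62, 147]
  YnoIX CGCGAG/0: at [19] ⇒ [19]
  OquIX CCCAAGCC/2: at [45, 53, 105, 163, 173, 183] ⇒ [47, 55, 107, 165, 175, 185]
  UxaI ACTA/2: at [11, 28, 34, 70, 75, 98, 115, 123, 138] ⇒ [13, 30, 36, 72, 77, 100, 117, 125, 140]
  XjeIII ACTATAC/7: at [11, 34, 70, 98, 115, 123, 138] ⇒ [18, 41, 77, 105, 122, 130, 145]

Pooled cuts: [13, 18, 19, 30, 36, 41, 47, 55, 62, 72, 77, 100, 105, 107, 117, 122, 125, 130, 140, 145, 147, 165, 175, 185]

Fragment lengths:
  [0,13): 13 bp
  [13,18): 5 bp
  [18,19): 1 bp
  [19,30): 11 bp
  [30,36): 6 bp
  [36,41): 5 bp
  [41,47): 6 bp
  [47,55): 8 bp
  [55,62): 7 bp
  [62,72): 10 bp
  [72,77): 5 bp
  [77,100): 23 bp
  [100,105): 5 bp
  [105,107): 2 bp
  [107,117): 10 bp
  [117,122): 5 bp
  [122,125): 3 bp
  [125,130): 5 bp
  [130,140): 10 bp
  [140,145): 5 bp
  [145,147): 2 bp
  [147,165): 18 bp
  [165,175): 10 bp
  [175,185): 10 bp
  [185,192): 7 bp

[1,2,2,3,5,5,5,5,5,5,5,6,6,7,7,8,10,10,10,10,10,11,13,18,23]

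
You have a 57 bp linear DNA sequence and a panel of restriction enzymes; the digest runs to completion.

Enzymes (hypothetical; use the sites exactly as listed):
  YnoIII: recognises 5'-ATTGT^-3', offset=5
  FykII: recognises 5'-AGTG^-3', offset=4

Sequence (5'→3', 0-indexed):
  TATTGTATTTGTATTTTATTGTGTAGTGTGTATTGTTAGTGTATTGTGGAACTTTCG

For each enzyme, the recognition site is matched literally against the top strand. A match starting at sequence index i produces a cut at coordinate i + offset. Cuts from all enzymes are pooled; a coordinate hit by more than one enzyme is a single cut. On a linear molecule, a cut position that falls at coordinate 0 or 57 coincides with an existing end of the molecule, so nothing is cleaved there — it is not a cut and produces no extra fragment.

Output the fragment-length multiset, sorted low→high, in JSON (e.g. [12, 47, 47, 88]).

[5,6,6,6,8,10,16]

Scan for sites:
  YnoIII (ATTGT, off=5): starts [1, 17, 31, 42] → cuts [6, 22, 36, 47]
  FykII (AGTG, off=4): starts [24, 37] → cuts [28, 41]

Pooled cuts: [6, 22, 28, 36, 41, 47]

Fragments:
  [0,6): 6 bp
  [6,22): 16 bp
  [22,28): 6 bp
  [28,36): 8 bp
  [36,41): 5 bp
  [41,47): 6 bp
  [47,57): 10 bp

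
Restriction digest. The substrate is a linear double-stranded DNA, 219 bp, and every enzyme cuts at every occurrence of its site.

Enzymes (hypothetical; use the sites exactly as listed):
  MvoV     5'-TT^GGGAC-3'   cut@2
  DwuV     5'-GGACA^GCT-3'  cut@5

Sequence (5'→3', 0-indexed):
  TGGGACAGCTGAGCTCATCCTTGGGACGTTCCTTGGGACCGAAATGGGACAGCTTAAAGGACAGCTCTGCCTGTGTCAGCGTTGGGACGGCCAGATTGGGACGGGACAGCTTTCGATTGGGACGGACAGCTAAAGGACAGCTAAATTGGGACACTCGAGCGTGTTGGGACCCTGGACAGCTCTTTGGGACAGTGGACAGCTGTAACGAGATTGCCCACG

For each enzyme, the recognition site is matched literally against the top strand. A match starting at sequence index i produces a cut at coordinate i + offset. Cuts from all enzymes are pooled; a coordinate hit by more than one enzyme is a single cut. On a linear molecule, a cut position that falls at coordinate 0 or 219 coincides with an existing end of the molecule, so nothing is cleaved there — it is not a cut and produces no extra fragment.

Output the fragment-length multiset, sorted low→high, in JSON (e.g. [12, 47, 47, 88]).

Site scan:
  MvoV (TTGGGAC, off=2): starts [20, 32, 81, 95, 116, 145, 163, 183] → cuts [22, 34, 83, 97, 118, 147, 165, 185]
  DwuV (GGACAGCT, off=5): starts [2, 46, 58, 103, 123, 134, 173, 193] → cuts [7, 51, 63, 108, 128, 139, 178, 198]

All cut coordinates (distinct, sorted): [7, 22, 34, 51, 63, 83, 97, 108, 118, 128, 139, 147, 165, 178, 185, 198]

Fragments:
  [0,7): 7 bp
  [7,22): 15 bp
  [22,34): 12 bp
  [34,51): 17 bp
  [51,63): 12 bp
  [63,83): 20 bp
  [83,97): 14 bp
  [97,108): 11 bp
  [108,118): 10 bp
  [118,128): 10 bp
  [128,139): 11 bp
  [139,147): 8 bp
  [147,165): 18 bp
  [165,178): 13 bp
  [178,185): 7 bp
  [185,198): 13 bp
  [198,219): 21 bp

[7,7,8,10,10,11,11,12,12,13,13,14,15,17,18,20,21]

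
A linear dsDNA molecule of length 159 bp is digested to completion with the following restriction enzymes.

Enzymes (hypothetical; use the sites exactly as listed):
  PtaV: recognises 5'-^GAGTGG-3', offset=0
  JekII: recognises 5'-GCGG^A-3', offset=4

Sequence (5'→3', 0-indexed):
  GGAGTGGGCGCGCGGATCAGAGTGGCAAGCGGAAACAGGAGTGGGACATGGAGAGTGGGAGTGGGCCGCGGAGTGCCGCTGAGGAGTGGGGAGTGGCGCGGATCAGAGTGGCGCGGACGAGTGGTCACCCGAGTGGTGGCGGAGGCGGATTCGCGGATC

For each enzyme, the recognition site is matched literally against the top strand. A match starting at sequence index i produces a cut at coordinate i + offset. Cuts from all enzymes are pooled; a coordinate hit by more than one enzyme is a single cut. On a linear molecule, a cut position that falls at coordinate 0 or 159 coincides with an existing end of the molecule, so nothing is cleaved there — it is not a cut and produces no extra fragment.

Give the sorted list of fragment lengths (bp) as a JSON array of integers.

[1,2,3,4,4,6,6,6,7,8,11,11,12,12,12,13,13,14,14]

Site scan:
  PtaV (GAGTGG, off=0): starts [1, 19, 38, 52, 58, 83, 90, 105, 118, 130] → cuts [1, 19, 38, 52, 58, 83, 90, 105, 118, 130]
  JekII (GCGGA, off=4): starts [11, 28, 67, 97, 112, 138, 144, 152] → cuts [15, 32, 71, 101, 116, 142, 148, 156]

All cut coordinates (distinct, sorted): [1, 15, 19, 32, 38, 52, 58, 71, 83, 90, 101, 105, 116, 118, 130, 142, 148, 156]

Fragment lengths:
  [0,1): 1 bp
  [1,15): 14 bp
  [15,19): 4 bp
  [19,32): 13 bp
  [32,38): 6 bp
  [38,52): 14 bp
  [52,58): 6 bp
  [58,71): 13 bp
  [71,83): 12 bp
  [83,90): 7 bp
  [90,101): 11 bp
  [101,105): 4 bp
  [105,116): 11 bp
  [116,118): 2 bp
  [118,130): 12 bp
  [130,142): 12 bp
  [142,148): 6 bp
  [148,156): 8 bp
  [156,159): 3 bp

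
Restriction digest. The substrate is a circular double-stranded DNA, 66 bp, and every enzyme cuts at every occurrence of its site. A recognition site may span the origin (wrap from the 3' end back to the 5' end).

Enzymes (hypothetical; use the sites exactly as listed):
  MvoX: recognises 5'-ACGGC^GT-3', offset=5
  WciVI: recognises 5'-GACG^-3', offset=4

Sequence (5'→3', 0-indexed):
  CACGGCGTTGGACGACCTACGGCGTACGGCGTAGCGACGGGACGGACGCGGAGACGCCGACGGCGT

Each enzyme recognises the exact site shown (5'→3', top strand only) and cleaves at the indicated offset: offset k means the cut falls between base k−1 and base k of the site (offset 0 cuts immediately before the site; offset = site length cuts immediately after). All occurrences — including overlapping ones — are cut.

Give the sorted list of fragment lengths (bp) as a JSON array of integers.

Scan for sites:
  MvoX ACGGCGT/5: at [1, 18, 25, 59] ⇒ [6, 23, 30, 64]
  WciVI GACG/4: at [10, 35, 40, 44, 52, 58] ⇒ [14, 39, 44, 48, 56, 62]

All cut coordinates (distinct, sorted): [6, 14, 23, 30, 39, 44, 48, 56, 62, 64]

Fragments:
  6→14: 8 bp
  14→23: 9 bp
  23→30: 7 bp
  30→39: 9 bp
  39→44: 5 bp
  44→48: 4 bp
  48→56: 8 bp
  56→62: 6 bp
  62→64: 2 bp
  64→6 (wrap): 66-64+6 = 8 bp

[2,4,5,6,7,8,8,8,9,9]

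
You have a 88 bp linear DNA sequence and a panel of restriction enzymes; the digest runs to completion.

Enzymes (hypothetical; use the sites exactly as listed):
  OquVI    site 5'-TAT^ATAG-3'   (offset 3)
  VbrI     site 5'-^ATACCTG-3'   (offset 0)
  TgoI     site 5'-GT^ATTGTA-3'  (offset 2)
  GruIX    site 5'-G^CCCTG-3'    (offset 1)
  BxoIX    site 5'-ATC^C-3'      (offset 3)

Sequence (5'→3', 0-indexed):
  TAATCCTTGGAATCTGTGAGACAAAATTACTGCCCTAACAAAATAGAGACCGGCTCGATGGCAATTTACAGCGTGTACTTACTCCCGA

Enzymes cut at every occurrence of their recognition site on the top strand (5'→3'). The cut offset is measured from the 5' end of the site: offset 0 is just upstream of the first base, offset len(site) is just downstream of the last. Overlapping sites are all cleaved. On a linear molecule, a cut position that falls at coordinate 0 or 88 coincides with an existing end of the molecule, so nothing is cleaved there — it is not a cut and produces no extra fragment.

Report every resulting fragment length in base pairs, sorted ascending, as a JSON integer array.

[5,83]

Site scan:
  OquVI (TATATAG, off=3): no sites
  VbrI (ATACCTG, off=0): no sites
  TgoI (GTATTGTA, off=2): no sites
  GruIX (GCCCTG, off=1): no sites
  BxoIX ATCC/3: at [2] ⇒ [5]

Pooled cuts: [5]

Fragment lengths:
  [0,5): 5 bp
  [5,88): 83 bp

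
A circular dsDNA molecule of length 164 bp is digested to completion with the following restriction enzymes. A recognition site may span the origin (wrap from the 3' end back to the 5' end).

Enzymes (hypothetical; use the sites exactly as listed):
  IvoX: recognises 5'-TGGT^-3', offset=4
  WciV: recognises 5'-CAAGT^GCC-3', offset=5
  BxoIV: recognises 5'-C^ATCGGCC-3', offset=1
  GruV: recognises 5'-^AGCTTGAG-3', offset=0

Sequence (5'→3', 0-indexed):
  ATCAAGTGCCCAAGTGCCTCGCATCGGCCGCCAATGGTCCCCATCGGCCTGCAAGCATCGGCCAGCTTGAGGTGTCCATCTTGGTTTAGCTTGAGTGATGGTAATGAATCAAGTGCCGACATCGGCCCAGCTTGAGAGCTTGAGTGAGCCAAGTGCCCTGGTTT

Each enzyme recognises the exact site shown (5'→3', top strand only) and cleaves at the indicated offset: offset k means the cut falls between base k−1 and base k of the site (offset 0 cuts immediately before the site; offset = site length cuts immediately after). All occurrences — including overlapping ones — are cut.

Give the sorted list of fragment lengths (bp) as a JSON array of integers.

Site scan:
  IvoX TGGT/4: at [34, 81, 98, 158] ⇒ [38, 85, 102, 162]
  WciV CAAGTGCC/5: at [2, 10, 109, 149] ⇒ [7, 15, 114, 154]
  BxoIV CATCGGCC/1: at [21, 41, 55, 119] ⇒ [22, 42, 56, 120]
  GruV AGCTTGAG/0: at [63, 87, 128, 136] ⇒ [63, 87, 128, 136]

All cut coordinates (distinct, sorted): [7, 15, 22, 38, 42, 56, 63, 85, 87, 102, 114, 120, 128, 136, 154, 162]

Fragment lengths:
  7→15: 8 bp
  15→22: 7 bp
  22→38: 16 bp
  38→42: 4 bp
  42→56: 14 bp
  56→63: 7 bp
  63→85: 22 bp
  85→87: 2 bp
  87→102: 15 bp
  102→114: 12 bp
  114→120: 6 bp
  120→128: 8 bp
  128→136: 8 bp
  136→154: 18 bp
  154→162: 8 bp
  162→7 (wrap): 164-162+7 = 9 bp

[2,4,6,7,7,8,8,8,8,9,12,14,15,16,18,22]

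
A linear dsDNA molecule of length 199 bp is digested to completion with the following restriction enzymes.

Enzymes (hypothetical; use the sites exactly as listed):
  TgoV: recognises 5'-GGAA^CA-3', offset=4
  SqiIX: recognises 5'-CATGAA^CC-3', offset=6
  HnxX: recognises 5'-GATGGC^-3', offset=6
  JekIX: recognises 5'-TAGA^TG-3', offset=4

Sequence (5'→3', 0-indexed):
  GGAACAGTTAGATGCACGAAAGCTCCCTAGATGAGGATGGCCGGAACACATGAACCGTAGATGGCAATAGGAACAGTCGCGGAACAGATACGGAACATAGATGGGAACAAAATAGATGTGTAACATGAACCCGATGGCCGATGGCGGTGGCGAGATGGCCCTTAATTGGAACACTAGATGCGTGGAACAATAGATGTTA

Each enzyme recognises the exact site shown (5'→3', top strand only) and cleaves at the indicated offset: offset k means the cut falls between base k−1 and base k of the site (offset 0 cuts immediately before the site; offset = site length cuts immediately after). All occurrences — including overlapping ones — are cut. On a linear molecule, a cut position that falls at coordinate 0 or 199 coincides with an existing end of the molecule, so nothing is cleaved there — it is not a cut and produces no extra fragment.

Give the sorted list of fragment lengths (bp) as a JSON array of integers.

[4,4,5,5,6,6,7,7,7,7,8,8,8,9,9,9,10,11,11,12,13,14,19]

Per-enzyme occurrences:
  TgoV (GGAACA, off=4): starts [0, 42, 69, 80, 91, 103, 167, 183] → cuts [4, 46, 73, 84, 95, 107, 171, 187]
  SqiIX (CATGAACC, off=6): starts [48, 123] → cuts [54, 129]
  HnxX (GATGGC, off=6): starts [35, 59, 132, 139, 153] → cuts [41, 65, 138, 145, 159]
  JekIX (TAGATG, off=4): starts [8, 27, 57, 97, 112, 174, 190] → cuts [12, 31, 61, 101, 116, 178, 194]

Pooled cuts: [4, 12, 31, 41, 46, 54, 61, 65, 73, 84, 95, 101, 107, 116, 129, 138, 145, 159, 171, 178, 187, 194]

Fragment lengths:
  [0,4): 4 bp
  [4,12): 8 bp
  [12,31): 19 bp
  [31,41): 10 bp
  [41,46): 5 bp
  [46,54): 8 bp
  [54,61): 7 bp
  [61,65): 4 bp
  [65,73): 8 bp
  [73,84): 11 bp
  [84,95): 11 bp
  [95,101): 6 bp
  [101,107): 6 bp
  [107,116): 9 bp
  [116,129): 13 bp
  [129,138): 9 bp
  [138,145): 7 bp
  [145,159): 14 bp
  [159,171): 12 bp
  [171,178): 7 bp
  [178,187): 9 bp
  [187,194): 7 bp
  [194,199): 5 bp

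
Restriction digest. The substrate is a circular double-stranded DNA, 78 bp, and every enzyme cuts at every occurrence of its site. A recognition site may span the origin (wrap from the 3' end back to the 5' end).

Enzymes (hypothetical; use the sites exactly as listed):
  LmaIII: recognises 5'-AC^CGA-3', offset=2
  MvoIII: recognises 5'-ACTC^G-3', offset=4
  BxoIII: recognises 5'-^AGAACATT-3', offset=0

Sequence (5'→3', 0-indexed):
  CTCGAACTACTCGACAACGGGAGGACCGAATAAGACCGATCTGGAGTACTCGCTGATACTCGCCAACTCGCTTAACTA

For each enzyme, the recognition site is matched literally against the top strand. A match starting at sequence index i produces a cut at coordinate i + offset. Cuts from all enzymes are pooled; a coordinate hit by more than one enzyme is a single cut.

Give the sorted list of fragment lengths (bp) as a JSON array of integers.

Scan for sites:
  LmaIII ACCGA/2: at [24, 34] ⇒ [26, 36]
  MvoIII ACTCG/4: at [8, 47, 57, 65, 77] ⇒ [3, 12, 51, 61, 69]
  BxoIII (AGAACATT, off=0): no sites

Pooled cuts: [3, 12, 26, 36, 51, 61, 69]

Fragments:
  3→12: 9 bp
  12→26: 14 bp
  26→36: 10 bp
  36→51: 15 bp
  51→61: 10 bp
  61→69: 8 bp
  69→3 (wrap): 78-69+3 = 12 bp

[8,9,10,10,12,14,15]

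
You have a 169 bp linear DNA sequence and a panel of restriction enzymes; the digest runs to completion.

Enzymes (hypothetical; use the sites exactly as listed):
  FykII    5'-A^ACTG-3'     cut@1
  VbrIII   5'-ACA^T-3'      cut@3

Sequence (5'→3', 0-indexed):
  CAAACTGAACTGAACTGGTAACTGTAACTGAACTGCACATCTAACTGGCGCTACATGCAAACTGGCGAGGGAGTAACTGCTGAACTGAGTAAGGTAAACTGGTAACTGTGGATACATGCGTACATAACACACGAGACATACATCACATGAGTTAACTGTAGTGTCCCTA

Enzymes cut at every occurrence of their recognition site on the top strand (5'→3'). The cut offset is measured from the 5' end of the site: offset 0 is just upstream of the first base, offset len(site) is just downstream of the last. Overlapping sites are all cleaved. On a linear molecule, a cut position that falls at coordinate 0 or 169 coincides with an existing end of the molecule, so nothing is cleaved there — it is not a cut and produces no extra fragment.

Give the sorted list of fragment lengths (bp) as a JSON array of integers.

Scan for sites:
  FykII (AACTG, off=1): starts [2, 7, 12, 19, 25, 30, 42, 59, 74, 82, 96, 103, 153] → cuts [3, 8, 13, 20, 26, 31, 43, 60, 75, 83, 97, 104, 154]
  VbrIII (ACAT, off=3): starts [36, 52, 113, 121, 135, 139, 144] → cuts [39, 55, 116, 124, 138, 142, 147]

All cut coordinates (distinct, sorted): [3, 8, 13, 20, 26, 31, 39, 43, 55, 60, 75, 83, 97, 104, 116, 124, 138, 142, 147, 154]

Fragment lengths:
  [0,3): 3 bp
  [3,8): 5 bp
  [8,13): 5 bp
  [13,20): 7 bp
  [20,26): 6 bp
  [26,31): 5 bp
  [31,39): 8 bp
  [39,43): 4 bp
  [43,55): 12 bp
  [55,60): 5 bp
  [60,75): 15 bp
  [75,83): 8 bp
  [83,97): 14 bp
  [97,104): 7 bp
  [104,116): 12 bp
  [116,124): 8 bp
  [124,138): 14 bp
  [138,142): 4 bp
  [142,147): 5 bp
  [147,154): 7 bp
  [154,169): 15 bp

[3,4,4,5,5,5,5,5,6,7,7,7,8,8,8,12,12,14,14,15,15]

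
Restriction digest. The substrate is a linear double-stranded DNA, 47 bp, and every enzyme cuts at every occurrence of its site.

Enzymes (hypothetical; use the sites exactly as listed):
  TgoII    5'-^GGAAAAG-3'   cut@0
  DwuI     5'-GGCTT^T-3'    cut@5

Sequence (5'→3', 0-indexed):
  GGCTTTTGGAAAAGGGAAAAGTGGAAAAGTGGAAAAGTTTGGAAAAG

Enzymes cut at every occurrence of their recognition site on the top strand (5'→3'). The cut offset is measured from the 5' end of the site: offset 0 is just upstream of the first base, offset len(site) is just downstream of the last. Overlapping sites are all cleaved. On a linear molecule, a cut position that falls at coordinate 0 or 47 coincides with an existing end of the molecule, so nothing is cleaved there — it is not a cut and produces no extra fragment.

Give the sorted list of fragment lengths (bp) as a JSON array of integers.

Per-enzyme occurrences:
  TgoII (GGAAAAG, off=0): starts [7, 14, 22, 30, 40] → cuts [7, 14, 22, 30, 40]
  DwuI (GGCTTT, off=5): starts [0] → cuts [5]

Pooled cuts: [5, 7, 14, 22, 30, 40]

Fragment lengths:
  [0,5): 5 bp
  [5,7): 2 bp
  [7,14): 7 bp
  [14,22): 8 bp
  [22,30): 8 bp
  [30,40): 10 bp
  [40,47): 7 bp

[2,5,7,7,8,8,10]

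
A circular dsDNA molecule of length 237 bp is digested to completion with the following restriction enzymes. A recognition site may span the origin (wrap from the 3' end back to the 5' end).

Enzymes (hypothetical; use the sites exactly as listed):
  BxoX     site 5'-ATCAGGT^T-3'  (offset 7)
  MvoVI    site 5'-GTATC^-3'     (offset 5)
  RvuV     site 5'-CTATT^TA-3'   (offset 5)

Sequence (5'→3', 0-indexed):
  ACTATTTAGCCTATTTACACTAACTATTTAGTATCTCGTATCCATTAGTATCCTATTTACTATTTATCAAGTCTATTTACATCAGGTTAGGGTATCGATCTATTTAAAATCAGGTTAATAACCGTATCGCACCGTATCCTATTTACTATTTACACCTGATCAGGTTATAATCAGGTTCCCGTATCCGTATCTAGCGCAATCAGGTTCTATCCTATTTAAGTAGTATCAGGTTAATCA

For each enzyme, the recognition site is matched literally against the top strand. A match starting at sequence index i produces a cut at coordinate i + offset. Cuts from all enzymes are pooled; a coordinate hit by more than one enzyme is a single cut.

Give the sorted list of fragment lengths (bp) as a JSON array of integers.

Per-enzyme occurrences:
  BxoX ATCAGGTT/7: at [80, 108, 158, 169, 198, 224] ⇒ [87, 115, 165, 176, 205, 231]
  MvoVI GTATC/5: at [30, 37, 47, 91, 123, 133, 180, 186, 222] ⇒ [35, 42, 52, 96, 128, 138, 185, 191, 227]
  RvuV CTATTTA/5: at [1, 10, 23, 52, 59, 72, 99, 138, 145, 211] ⇒ [6, 15, 28, 57, 64, 77, 104, 143, 150, 216]

All cut coordinates (distinct, sorted): [6, 15, 28, 35, 42, 52, 57, 64, 77, 87, 96, 104, 115, 128, 138, 143, 150, 165, 176, 185, 191, 205, 216, 227, 231]

Fragment lengths:
  6→15: 9 bp
  15→28: 13 bp
  28→35: 7 bp
  35→42: 7 bp
  42→52: 10 bp
  52→57: 5 bp
  57→64: 7 bp
  64→77: 13 bp
  77→87: 10 bp
  87→96: 9 bp
  96→104: 8 bp
  104→115: 11 bp
  115→128: 13 bp
  128→138: 10 bp
  138→143: 5 bp
  143→150: 7 bp
  150→165: 15 bp
  165→176: 11 bp
  176→185: 9 bp
  185→191: 6 bp
  191→205: 14 bp
  205→216: 11 bp
  216→227: 11 bp
  227→231: 4 bp
  231→6 (wrap): 237-231+6 = 12 bp

[4,5,5,6,7,7,7,7,8,9,9,9,10,10,10,11,11,11,11,12,13,13,13,14,15]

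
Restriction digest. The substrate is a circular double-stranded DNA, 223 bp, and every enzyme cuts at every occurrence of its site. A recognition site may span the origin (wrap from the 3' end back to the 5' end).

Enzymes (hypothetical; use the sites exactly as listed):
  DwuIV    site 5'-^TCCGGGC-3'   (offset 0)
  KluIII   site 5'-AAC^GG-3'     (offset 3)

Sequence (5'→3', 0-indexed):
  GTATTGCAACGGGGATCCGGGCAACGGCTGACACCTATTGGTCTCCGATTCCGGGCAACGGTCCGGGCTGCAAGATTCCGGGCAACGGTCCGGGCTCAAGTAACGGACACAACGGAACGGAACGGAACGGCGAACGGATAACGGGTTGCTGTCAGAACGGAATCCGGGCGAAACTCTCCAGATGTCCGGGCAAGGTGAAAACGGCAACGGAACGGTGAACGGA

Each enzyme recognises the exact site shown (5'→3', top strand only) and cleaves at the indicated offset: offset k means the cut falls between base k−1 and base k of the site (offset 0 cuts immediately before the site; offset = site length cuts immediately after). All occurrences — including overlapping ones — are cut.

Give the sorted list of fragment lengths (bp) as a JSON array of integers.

Scan for sites:
  DwuIV TCCGGGC/0: at [15, 49, 61, 76, 88, 162, 184] ⇒ [15, 49, 61, 76, 88, 162, 184]
  KluIII AACGG/3: at [7, 22, 56, 83, 101, 110, 115, 120, 125, 132, 139, 155, 199, 205, 210, 217] ⇒ [10, 25, 59, 86, 104, 113, 118, 123, 128, 135, 142, 158, 202, 208, 213, 220]

All cut coordinates (distinct, sorted): [10, 15, 25, 49, 59, 61, 76, 86, 88, 104, 113, 118, 123, 128, 135, 142, 158, 162, 184, 202, 208, 213, 220]

Fragments:
  10→15: 5 bp
  15→25: 10 bp
  25→49: 24 bp
  49→59: 10 bp
  59→61: 2 bp
  61→76: 15 bp
  76→86: 10 bp
  86→88: 2 bp
  88→104: 16 bp
  104→113: 9 bp
  113→118: 5 bp
  118→123: 5 bp
  123→128: 5 bp
  128→135: 7 bp
  135→142: 7 bp
  142→158: 16 bp
  158→162: 4 bp
  162→184: 22 bp
  184→202: 18 bp
  202→208: 6 bp
  208→213: 5 bp
  213→220: 7 bp
  220→10 (wrap): 223-220+10 = 13 bp

[2,2,4,5,5,5,5,5,6,7,7,7,9,10,10,10,13,15,16,16,18,22,24]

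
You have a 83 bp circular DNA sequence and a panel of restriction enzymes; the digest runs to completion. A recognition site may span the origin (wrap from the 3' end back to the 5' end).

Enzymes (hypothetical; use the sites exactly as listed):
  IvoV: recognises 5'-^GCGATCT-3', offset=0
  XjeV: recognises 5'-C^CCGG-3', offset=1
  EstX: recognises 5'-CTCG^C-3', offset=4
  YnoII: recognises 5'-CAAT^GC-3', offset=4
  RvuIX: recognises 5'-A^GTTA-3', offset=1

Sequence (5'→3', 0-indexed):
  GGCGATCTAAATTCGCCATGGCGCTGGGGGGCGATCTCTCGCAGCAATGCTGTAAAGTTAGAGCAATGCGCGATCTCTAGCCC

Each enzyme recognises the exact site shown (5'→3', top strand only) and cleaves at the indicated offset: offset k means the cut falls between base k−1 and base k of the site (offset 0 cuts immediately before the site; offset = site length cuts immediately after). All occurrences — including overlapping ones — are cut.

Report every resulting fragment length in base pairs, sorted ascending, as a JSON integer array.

Scan for sites:
  IvoV GCGATCT/0: at [1, 30, 69] ⇒ [1, 30, 69]
  XjeV CCCGG/1: at [80] ⇒ [81]
  EstX CTCGC/4: at [37] ⇒ [41]
  YnoII CAATGC/4: at [44, 63] ⇒ [48, 67]
  RvuIX AGTTA/1: at [55] ⇒ [56]

Pooled cuts: [1, 30, 41, 48, 56, 67, 69, 81]

Fragments:
  1→30: 29 bp
  30→41: 11 bp
  41→48: 7 bp
  48→56: 8 bp
  56→67: 11 bp
  67→69: 2 bp
  69→81: 12 bp
  81→1 (wrap): 83-81+1 = 3 bp

[2,3,7,8,11,11,12,29]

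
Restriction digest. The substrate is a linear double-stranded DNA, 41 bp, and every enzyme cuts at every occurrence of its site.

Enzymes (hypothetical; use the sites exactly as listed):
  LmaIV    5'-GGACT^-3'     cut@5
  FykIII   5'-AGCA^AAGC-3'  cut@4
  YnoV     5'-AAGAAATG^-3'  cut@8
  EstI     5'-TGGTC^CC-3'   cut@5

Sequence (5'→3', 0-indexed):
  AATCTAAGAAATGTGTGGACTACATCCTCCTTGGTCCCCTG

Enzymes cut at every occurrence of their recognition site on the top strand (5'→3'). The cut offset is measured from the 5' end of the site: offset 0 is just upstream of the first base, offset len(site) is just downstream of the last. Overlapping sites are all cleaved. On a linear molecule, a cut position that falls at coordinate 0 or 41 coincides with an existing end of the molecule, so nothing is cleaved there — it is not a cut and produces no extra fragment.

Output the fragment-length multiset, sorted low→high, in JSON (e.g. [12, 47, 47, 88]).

Scan for sites:
  LmaIV GGACT/5: at [16] ⇒ [21]
  FykIII (AGCAAAGC, off=4): no sites
  YnoV AAGAAATG/8: at [5] ⇒ [13]
  EstI TGGTCCC/5: at [31] ⇒ [36]

Pooled cuts: [13, 21, 36]

Fragment lengths:
  [0,13): 13 bp
  [13,21): 8 bp
  [21,36): 15 bp
  [36,41): 5 bp

[5,8,13,15]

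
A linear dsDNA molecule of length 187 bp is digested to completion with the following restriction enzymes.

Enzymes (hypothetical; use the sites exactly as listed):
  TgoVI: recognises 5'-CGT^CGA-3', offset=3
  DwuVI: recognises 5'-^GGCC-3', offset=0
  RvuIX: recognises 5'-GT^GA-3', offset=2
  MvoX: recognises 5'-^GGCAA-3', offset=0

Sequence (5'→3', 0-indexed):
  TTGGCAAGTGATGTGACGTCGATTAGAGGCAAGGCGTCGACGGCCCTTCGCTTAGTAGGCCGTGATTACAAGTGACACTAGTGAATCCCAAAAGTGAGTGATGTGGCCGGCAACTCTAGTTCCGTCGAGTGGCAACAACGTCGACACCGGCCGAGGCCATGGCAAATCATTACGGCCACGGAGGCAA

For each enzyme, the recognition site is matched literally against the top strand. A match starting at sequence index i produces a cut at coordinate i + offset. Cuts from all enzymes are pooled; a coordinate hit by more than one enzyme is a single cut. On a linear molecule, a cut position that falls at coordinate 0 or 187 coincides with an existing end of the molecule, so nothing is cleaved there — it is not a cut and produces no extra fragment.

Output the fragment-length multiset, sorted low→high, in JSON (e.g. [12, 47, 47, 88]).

Per-enzyme occurrences:
  TgoVI (CGTCGA, off=3): starts [16, 34, 122, 138] → cuts [19, 37, 125, 141]
  DwuVI (GGCC, off=0): starts [41, 57, 104, 148, 154, 173] → cuts [41, 57, 104, 148, 154, 173]
  RvuIX (GTGA, off=2): starts [7, 12, 61, 71, 80, 93, 97] → cuts [9, 14, 63, 73, 82, 95, 99]
  MvoX (GGCAA, off=0): starts [2, 27, 108, 130, 160, 182] → cuts [2, 27, 108, 130, 160, 182]

Pooled cuts: [2, 9, 14, 19, 27, 37, 41, 57, 63, 73, 82, 95, 99, 104, 108, 125, 130, 141, 148, 154, 160, 173, 182]

Fragments:
  [0,2): 2 bp
  [2,9): 7 bp
  [9,14): 5 bp
  [14,19): 5 bp
  [19,27): 8 bp
  [27,37): 10 bp
  [37,41): 4 bp
  [41,57): 16 bp
  [57,63): 6 bp
  [63,73): 10 bp
  [73,82): 9 bp
  [82,95): 13 bp
  [95,99): 4 bp
  [99,104): 5 bp
  [104,108): 4 bp
  [108,125): 17 bp
  [125,130): 5 bp
  [130,141): 11 bp
  [141,148): 7 bp
  [148,154): 6 bp
  [154,160): 6 bp
  [160,173): 13 bp
  [173,182): 9 bp
  [182,187): 5 bp

[2,4,4,4,5,5,5,5,5,6,6,6,7,7,8,9,9,10,10,11,13,13,16,17]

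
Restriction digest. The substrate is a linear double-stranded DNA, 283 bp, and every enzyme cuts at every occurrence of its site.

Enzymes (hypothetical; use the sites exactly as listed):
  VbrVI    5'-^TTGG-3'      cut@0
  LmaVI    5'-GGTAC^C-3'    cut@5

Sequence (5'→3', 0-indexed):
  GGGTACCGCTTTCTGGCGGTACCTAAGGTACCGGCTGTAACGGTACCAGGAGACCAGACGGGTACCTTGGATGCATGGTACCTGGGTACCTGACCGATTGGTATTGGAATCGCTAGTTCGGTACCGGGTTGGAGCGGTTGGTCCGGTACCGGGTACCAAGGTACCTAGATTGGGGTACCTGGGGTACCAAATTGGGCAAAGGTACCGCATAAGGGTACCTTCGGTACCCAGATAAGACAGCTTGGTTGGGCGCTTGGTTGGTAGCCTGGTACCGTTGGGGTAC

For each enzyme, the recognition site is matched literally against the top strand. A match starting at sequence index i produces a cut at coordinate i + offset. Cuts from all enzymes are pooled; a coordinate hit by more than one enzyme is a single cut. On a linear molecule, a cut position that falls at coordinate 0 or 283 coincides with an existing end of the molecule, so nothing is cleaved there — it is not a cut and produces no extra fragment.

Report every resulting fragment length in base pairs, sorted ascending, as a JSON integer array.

[1,2,4,4,4,4,5,6,6,7,8,8,8,8,9,9,9,9,9,9,12,13,14,14,15,15,15,16,19,21]

Per-enzyme occurrences:
  VbrVI TTGG/0: at [66, 97, 103, 128, 137, 169, 191, 241, 245, 253, 257, 274] ⇒ [66, 97, 103, 128, 137, 169, 191, 241, 245, 253, 257, 274]
  LmaVI GGTACC/5: at [1, 17, 26, 41, 60, 76, 84, 119, 144, 151, 159, 173, 182, 200, 213, 222, 267] ⇒ [6, 22, 31, 46, 65, 81, 89, 124, 149, 156, 164, 178, 187, 205, 218, 227, 272]

All cut coordinates (distinct, sorted): [6, 22, 31, 46, 65, 66, 81, 89, 97, 103, 124, 128, 137, 149, 156, 164, 169, 178, 187, 191, 205, 218, 227, 241, 245, 253, 257, 272, 274]

Fragment lengths:
  [0,6): 6 bp
  [6,22): 16 bp
  [22,31): 9 bp
  [31,46): 15 bp
  [46,65): 19 bp
  [65,66): 1 bp
  [66,81): 15 bp
  [81,89): 8 bp
  [89,97): 8 bp
  [97,103): 6 bp
  [103,124): 21 bp
  [124,128): 4 bp
  [128,137): 9 bp
  [137,149): 12 bp
  [149,156): 7 bp
  [156,164): 8 bp
  [164,169): 5 bp
  [169,178): 9 bp
  [178,187): 9 bp
  [187,191): 4 bp
  [191,205): 14 bp
  [205,218): 13 bp
  [218,227): 9 bp
  [227,241): 14 bp
  [241,245): 4 bp
  [245,253): 8 bp
  [253,257): 4 bp
  [257,272): 15 bp
  [272,274): 2 bp
  [274,283): 9 bp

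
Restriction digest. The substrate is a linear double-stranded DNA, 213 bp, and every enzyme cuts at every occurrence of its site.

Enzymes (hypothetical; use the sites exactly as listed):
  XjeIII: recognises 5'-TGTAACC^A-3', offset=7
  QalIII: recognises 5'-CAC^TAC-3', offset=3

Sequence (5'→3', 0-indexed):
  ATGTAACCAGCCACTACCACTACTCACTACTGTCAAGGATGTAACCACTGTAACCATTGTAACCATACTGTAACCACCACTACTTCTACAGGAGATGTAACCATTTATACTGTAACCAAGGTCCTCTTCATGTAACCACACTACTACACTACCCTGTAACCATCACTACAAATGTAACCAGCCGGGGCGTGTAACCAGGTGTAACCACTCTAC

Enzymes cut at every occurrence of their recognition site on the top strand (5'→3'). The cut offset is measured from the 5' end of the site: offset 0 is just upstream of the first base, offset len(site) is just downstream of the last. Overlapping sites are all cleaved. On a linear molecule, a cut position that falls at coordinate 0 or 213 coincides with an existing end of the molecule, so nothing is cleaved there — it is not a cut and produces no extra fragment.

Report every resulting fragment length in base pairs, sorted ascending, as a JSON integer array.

Scan for sites:
  XjeIII TGTAACCA/7: at [1, 39, 48, 57, 68, 95, 110, 130, 154, 172, 189, 199] ⇒ [8, 46, 55, 64, 75, 102, 117, 137, 161, 179, 196, 206]
  QalIII CACTAC/3: at [11, 17, 24, 77, 138, 146, 163] ⇒ [14, 20, 27, 80, 141, 149, 166]

All cut coordinates (distinct, sorted): [8, 14, 20, 27, 46, 55, 64, 75, 80, 102, 117, 137, 141, 149, 161, 166, 179, 196, 206]

Fragment lengths:
  [0,8): 8 bp
  [8,14): 6 bp
  [14,20): 6 bp
  [20,27): 7 bp
  [27,46): 19 bp
  [46,55): 9 bp
  [55,64): 9 bp
  [64,75): 11 bp
  [75,80): 5 bp
  [80,102): 22 bp
  [102,117): 15 bp
  [117,137): 20 bp
  [137,141): 4 bp
  [141,149): 8 bp
  [149,161): 12 bp
  [161,166): 5 bp
  [166,179): 13 bp
  [179,196): 17 bp
  [196,206): 10 bp
  [206,213): 7 bp

[4,5,5,6,6,7,7,8,8,9,9,10,11,12,13,15,17,19,20,22]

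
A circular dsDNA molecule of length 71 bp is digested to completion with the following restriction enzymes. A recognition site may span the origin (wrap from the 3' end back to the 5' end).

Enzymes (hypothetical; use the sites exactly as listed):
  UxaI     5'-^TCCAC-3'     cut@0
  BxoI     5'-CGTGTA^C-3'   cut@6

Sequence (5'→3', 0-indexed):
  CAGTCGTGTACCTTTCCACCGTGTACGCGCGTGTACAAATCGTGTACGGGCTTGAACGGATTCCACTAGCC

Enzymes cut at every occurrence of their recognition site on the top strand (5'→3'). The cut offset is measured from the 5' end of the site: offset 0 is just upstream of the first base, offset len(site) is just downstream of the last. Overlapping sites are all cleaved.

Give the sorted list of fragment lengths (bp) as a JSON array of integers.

[4,10,11,11,15,20]

Site scan:
  UxaI (TCCAC, off=0): starts [14, 61] → cuts [14, 61]
  BxoI (CGTGTAC, off=6): starts [4, 19, 29, 40] → cuts [10, 25, 35, 46]

All cut coordinates (distinct, sorted): [10, 14, 25, 35, 46, 61]

Fragment lengths:
  10→14: 4 bp
  14→25: 11 bp
  25→35: 10 bp
  35→46: 11 bp
  46→61: 15 bp
  61→10 (wrap): 71-61+10 = 20 bp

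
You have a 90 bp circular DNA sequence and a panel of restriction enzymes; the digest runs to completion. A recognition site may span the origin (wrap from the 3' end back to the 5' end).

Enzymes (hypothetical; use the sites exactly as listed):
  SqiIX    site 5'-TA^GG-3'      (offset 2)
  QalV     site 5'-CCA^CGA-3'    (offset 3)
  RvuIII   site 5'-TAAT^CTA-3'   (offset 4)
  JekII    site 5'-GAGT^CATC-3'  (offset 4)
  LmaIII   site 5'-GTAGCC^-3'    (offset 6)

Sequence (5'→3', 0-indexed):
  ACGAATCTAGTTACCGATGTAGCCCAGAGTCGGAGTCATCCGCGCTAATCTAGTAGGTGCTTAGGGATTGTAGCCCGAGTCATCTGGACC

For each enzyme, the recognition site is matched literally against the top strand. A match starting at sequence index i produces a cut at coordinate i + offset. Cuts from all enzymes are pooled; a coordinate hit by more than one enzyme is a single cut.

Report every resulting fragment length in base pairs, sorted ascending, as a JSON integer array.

[5,6,8,11,12,12,13,23]

Per-enzyme occurrences:
  SqiIX TAGG/2: at [53, 61] ⇒ [55, 63]
  QalV CCACGA/3: at [88] ⇒ [1]
  RvuIII TAATCTA/4: at [45] ⇒ [49]
  JekII GAGTCATC/4: at [32, 76] ⇒ [36, 80]
  LmaIII GTAGCC/6: at [18, 69] ⇒ [24, 75]

Pooled cuts: [1, 24, 36, 49, 55, 63, 75, 80]

Fragment lengths:
  1→24: 23 bp
  24→36: 12 bp
  36→49: 13 bp
  49→55: 6 bp
  55→63: 8 bp
  63→75: 12 bp
  75→80: 5 bp
  80→1 (wrap): 90-80+1 = 11 bp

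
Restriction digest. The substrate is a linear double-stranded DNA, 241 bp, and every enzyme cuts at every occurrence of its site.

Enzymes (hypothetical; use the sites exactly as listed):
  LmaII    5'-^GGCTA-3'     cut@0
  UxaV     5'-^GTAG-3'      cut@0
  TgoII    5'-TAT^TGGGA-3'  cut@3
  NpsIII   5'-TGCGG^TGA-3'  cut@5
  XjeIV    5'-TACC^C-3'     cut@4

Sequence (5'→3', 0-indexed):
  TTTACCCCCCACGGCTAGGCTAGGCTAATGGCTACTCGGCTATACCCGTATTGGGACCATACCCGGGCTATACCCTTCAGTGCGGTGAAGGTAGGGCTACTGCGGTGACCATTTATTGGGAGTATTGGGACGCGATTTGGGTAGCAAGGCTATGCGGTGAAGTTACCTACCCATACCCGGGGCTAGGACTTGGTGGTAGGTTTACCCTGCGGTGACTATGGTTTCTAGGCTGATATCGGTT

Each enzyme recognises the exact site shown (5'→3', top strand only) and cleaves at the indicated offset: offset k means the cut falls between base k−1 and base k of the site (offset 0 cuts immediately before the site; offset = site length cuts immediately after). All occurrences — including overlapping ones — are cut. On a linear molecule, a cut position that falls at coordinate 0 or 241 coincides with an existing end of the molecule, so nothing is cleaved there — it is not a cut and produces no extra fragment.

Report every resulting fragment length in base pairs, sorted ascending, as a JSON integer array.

[2,3,4,5,5,5,5,6,6,6,6,7,7,8,9,9,9,10,11,11,11,11,12,14,15,15,29]

Site scan:
  LmaII (GGCTA, off=0): starts [12, 17, 22, 29, 37, 65, 94, 147, 180] → cuts [12, 17, 22, 29, 37, 65, 94, 147, 180]
  UxaV (GTAG, off=0): starts [90, 140, 195] → cuts [90, 140, 195]
  TgoII (TATTGGGA, off=3): starts [48, 113, 122] → cuts [51, 116, 125]
  NpsIII (TGCGGTGA, off=5): starts [80, 100, 152, 207] → cuts [85, 105, 157, 212]
  XjeIV (TACCC, off=4): starts [2, 42, 59, 70, 167, 173, 202] → cuts [6, 46, 63, 74, 171, 177, 206]

Pooled cuts: [6, 12, 17, 22, 29, 37, 46, 51, 63, 65, 74, 85, 90, 94, 105, 116, 125, 140, 147, 157, 171, 177, 180, 195, 206, 212]

Fragments:
  [0,6): 6 bp
  [6,12): 6 bp
  [12,17): 5 bp
  [17,22): 5 bp
  [22,29): 7 bp
  [29,37): 8 bp
  [37,46): 9 bp
  [46,51): 5 bp
  [51,63): 12 bp
  [63,65): 2 bp
  [65,74): 9 bp
  [74,85): 11 bp
  [85,90): 5 bp
  [90,94): 4 bp
  [94,105): 11 bp
  [105,116): 11 bp
  [116,125): 9 bp
  [125,140): 15 bp
  [140,147): 7 bp
  [147,157): 10 bp
  [157,171): 14 bp
  [171,177): 6 bp
  [177,180): 3 bp
  [180,195): 15 bp
  [195,206): 11 bp
  [206,212): 6 bp
  [212,241): 29 bp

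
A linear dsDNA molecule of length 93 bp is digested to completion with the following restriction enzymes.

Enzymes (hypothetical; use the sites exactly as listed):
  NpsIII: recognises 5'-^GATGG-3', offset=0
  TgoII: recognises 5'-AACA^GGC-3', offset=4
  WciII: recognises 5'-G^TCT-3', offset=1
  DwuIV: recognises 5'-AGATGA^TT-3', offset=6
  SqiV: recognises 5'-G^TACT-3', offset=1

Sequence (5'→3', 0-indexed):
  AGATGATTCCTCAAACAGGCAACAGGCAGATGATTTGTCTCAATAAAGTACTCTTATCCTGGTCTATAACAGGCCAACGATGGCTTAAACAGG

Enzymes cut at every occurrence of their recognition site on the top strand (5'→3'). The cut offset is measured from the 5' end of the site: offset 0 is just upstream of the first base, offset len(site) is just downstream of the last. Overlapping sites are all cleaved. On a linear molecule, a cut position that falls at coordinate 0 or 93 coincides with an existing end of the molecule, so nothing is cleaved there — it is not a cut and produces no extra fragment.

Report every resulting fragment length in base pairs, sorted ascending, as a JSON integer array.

[4,6,7,7,9,9,11,11,14,15]

Scan for sites:
  NpsIII GATGG/0: at [78] ⇒ [78]
  TgoII AACAGGC/4: at [13, 20, 67] ⇒ [17, 24, 71]
  WciII GTCT/1: at [36, 61] ⇒ [37, 62]
  DwuIV AGATGATT/6: at [0, 27] ⇒ [6, 33]
  SqiV GTACT/1: at [47] ⇒ [48]

Pooled cuts: [6, 17, 24, 33, 37, 48, 62, 71, 78]

Fragment lengths:
  [0,6): 6 bp
  [6,17): 11 bp
  [17,24): 7 bp
  [24,33): 9 bp
  [33,37): 4 bp
  [37,48): 11 bp
  [48,62): 14 bp
  [62,71): 9 bp
  [71,78): 7 bp
  [78,93): 15 bp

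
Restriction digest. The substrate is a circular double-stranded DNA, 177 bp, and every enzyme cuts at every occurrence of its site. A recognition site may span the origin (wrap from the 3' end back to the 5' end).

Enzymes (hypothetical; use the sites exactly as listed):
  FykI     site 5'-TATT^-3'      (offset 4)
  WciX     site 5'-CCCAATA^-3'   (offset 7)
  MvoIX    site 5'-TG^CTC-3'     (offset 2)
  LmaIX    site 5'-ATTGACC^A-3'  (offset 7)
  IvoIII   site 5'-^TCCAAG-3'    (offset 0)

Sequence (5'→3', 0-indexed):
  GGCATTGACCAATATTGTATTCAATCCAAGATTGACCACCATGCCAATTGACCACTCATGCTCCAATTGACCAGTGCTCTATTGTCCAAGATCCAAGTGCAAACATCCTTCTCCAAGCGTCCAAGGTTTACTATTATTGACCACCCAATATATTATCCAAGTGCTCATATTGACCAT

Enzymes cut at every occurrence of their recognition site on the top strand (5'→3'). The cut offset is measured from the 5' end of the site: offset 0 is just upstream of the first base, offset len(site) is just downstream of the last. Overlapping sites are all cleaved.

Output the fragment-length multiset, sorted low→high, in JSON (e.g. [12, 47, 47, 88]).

Scan for sites:
  FykI (TATT, off=4): starts [12, 17, 79, 131, 134, 150, 167] → cuts [16, 21, 83, 135, 138, 154, 171]
  WciX (CCCAATA, off=7): starts [143] → cuts [150]
  MvoIX (TGCTC, off=2): starts [58, 74, 161] → cuts [60, 76, 163]
  LmaIX (ATTGACCA, off=7): starts [3, 30, 46, 65, 135, 168] → cuts [10, 37, 53, 72, 142, 175]
  IvoIII (TCCAAG, off=0): starts [24, 84, 91, 111, 119, 155] → cuts [24, 84, 91, 111, 119, 155]

Pooled cuts: [10, 16, 21, 24, 37, 53, 60, 72, 76, 83, 84, 91, 111, 119, 135, 138, 142, 150, 154, 155, 163, 171, 175]

Fragment lengths:
  10→16: 6 bp
  16→21: 5 bp
  21→24: 3 bp
  24→37: 13 bp
  37→53: 16 bp
  53→60: 7 bp
  60→72: 12 bp
  72→76: 4 bp
  76→83: 7 bp
  83→84: 1 bp
  84→91: 7 bp
  91→111: 20 bp
  111→119: 8 bp
  119→135: 16 bp
  135→138: 3 bp
  138→142: 4 bp
  142→150: 8 bp
  150→154: 4 bp
  154→155: 1 bp
  155→163: 8 bp
  163→171: 8 bp
  171→175: 4 bp
  175→10 (wrap): 177-175+10 = 12 bp

[1,1,3,3,4,4,4,4,5,6,7,7,7,8,8,8,8,12,12,13,16,16,20]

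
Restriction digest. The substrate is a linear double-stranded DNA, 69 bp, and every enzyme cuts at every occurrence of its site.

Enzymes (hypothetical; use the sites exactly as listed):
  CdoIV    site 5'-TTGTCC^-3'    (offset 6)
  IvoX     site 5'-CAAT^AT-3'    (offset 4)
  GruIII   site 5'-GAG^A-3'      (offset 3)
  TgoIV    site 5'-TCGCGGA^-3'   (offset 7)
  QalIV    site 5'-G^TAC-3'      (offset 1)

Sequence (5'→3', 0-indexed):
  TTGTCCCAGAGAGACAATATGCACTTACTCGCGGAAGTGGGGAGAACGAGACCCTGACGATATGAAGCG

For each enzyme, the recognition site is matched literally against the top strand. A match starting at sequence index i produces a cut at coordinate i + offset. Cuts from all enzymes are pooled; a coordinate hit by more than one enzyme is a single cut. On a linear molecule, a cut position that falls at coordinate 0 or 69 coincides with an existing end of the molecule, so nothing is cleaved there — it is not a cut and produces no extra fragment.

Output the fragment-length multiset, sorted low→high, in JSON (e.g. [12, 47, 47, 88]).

Scan for sites:
  CdoIV TTGTCC/6: at [0] ⇒ [6]
  IvoX CAATAT/4: at [14] ⇒ [18]
  GruIII GAGA/3: at [8, 10, 41, 47] ⇒ [11, 13, 44, 50]
  TgoIV TCGCGGA/7: at [28] ⇒ [35]
  QalIV (GTAC, off=1): no sites

All cut coordinates (distinct, sorted): [6, 11, 13, 18, 35, 44, 50]

Fragment lengths:
  [0,6): 6 bp
  [6,11): 5 bp
  [11,13): 2 bp
  [13,18): 5 bp
  [18,35): 17 bp
  [35,44): 9 bp
  [44,50): 6 bp
  [50,69): 19 bp

[2,5,5,6,6,9,17,19]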